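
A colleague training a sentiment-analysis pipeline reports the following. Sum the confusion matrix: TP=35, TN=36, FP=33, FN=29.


Total = TP + TN + FP + FN
= 35 + 36 + 33 + 29
= 133
(Predicted positive: 68, predicted negative: 65)

133


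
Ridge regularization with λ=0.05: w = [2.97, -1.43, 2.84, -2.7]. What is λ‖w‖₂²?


‖w‖₂² = (2.97)² + (-1.43)² + (2.84)² + (-2.7)²
     = 8.8209 + 2.0449 + 8.0656 + 7.29
     = 26.2214
λ·‖w‖₂² = 0.05·26.2214 = 1.31107

1.31107


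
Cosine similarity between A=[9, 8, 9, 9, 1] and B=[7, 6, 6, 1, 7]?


A·B = 9·7 + 8·6 + 9·6 + 9·1 + 1·7 = 181
‖A‖ = √308 = 17.5499, ‖B‖ = √171 = 13.0767
cos = 181/(√308·√171) = 181/√52668 = 0.7887

0.7887


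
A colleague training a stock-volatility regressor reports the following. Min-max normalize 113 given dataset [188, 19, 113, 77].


min=19, max=188
(113-19)/(188-19) = 94/169 = 0.5562

0.5562


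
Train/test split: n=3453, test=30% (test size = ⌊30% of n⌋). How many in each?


Test = ⌊3453·30/100⌋ = 1035
Train = 3453 - 1035 = 2418

Train: 2418, Test: 1035


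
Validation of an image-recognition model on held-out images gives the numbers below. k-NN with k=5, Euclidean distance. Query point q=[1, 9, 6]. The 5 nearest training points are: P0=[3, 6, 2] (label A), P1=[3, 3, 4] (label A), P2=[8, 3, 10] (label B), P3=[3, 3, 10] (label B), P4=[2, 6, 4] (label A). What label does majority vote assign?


d(q,P0) = 5.3852  (label A)
d(q,P1) = 6.6332  (label A)
d(q,P2) = 10.0499  (label B)
d(q,P3) = 7.4833  (label B)
d(q,P4) = 3.7417  (label A)
Votes: A=3, B=2
Majority → A

A


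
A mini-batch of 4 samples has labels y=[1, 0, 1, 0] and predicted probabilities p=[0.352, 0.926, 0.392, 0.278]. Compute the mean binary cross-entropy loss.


L[0] = -ln(0.352) = 1.0441
L[1] = -ln(1-0.926) = -ln(0.074) = 2.6037
L[2] = -ln(0.392) = 0.9365
L[3] = -ln(1-0.278) = -ln(0.722) = 0.3257
mean = (1.0441 + 2.6037 + 0.9365 + 0.3257)/4 = 1.2275

1.2275


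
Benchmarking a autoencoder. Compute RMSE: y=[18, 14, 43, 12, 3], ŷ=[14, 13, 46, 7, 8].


MSE = 76/5 = 15.2
RMSE = √(76/5) = 3.8987

3.8987


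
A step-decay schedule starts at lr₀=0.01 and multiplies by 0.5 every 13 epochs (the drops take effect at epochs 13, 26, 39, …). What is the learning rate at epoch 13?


n_drops = ⌊13/13⌋ = 1
lr = 0.01·0.5^1 = 0.01·0.5 = 0.005

0.005


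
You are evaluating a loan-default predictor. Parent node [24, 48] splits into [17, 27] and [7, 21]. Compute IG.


Parent = [24, 48], H_parent = 0.9183
H_left = 0.9624 (n=44), H_right = 0.8113 (n=28)
H_children = (44/72)·0.9624 + (28/72)·0.8113 = 0.9036
IG = 0.9183 - 0.9036 = 0.0147

0.0147


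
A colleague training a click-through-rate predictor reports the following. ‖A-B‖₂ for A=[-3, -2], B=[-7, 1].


d = √((-3+ 7)² + (-2-1)²)
  = √(16 + 9)
  = √25 = 5.0

5.0


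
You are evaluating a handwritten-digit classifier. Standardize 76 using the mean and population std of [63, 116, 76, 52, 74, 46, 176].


μ = 86.1429, σ = 42.3065
z = (76 - 86.1429)/42.3065 = -0.2397

-0.2397


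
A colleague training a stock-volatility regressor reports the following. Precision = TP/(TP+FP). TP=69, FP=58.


Precision = TP/(TP+FP)
= 69/(69+58)
= 69/127 = 54.33%

54.33%


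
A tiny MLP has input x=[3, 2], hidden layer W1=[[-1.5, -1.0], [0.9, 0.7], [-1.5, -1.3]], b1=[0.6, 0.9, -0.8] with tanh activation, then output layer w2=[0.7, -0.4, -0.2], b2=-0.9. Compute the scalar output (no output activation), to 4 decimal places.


z1[0] = (-1.5)·(3) + (-1.0)·(2) + 0.6 = -5.9
z1[1] = (0.9)·(3) + (0.7)·(2) + 0.9 = 5.0
z1[2] = (-1.5)·(3) + (-1.3)·(2) - 0.8 = -7.9
h = tanh(z1) = [-1.0, 0.9999, -1.0]
output = (0.7)·(-1.0) + (-0.4)·(0.9999) + (-0.2)·(-1.0) - 0.9 = -1.8

-1.8


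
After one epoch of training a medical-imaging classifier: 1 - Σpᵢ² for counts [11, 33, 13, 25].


Probabilities: [11/82, 33/82, 13/82, 25/82] ≈ [0.1341, 0.4024, 0.1585, 0.3049]
Σpᵢ² = (121 + 1089 + 169 + 625)/82² = 2004/6724
Gini = 1 - Σpᵢ² = 1 - 2004/6724 = 0.702

0.702


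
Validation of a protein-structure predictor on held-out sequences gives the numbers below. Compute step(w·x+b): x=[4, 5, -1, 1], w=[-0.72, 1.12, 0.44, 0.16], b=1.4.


z = (4)·(-0.72) + (5)·(1.12) + (-1)·(0.44) + (1)·(0.16) + 1.4
  = 3.84
step(z) = 1 (z≥0)

1


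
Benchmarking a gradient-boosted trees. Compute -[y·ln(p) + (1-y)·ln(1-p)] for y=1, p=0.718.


BCE = -[y·ln(p) + (1-y)·ln(1-p)]
= -1·ln(0.718) - 0
= -ln(0.718) = 0.3313

0.3313


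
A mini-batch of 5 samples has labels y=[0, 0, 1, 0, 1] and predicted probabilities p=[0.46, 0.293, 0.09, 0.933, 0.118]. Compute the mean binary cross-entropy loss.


L[0] = -ln(1-0.46) = -ln(0.54) = 0.6162
L[1] = -ln(1-0.293) = -ln(0.707) = 0.3467
L[2] = -ln(0.09) = 2.4079
L[3] = -ln(1-0.933) = -ln(0.067) = 2.7031
L[4] = -ln(0.118) = 2.1371
mean = (0.6162 + 0.3467 + 2.4079 + 2.7031 + 2.1371)/5 = 1.6422

1.6422


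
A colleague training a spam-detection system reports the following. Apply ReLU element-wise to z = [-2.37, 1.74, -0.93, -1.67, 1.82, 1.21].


ReLU(-2.37) = max(0, -2.37) = 0.0
ReLU(1.74) = max(0, 1.74) = 1.74
ReLU(-0.93) = max(0, -0.93) = 0.0
ReLU(-1.67) = max(0, -1.67) = 0.0
ReLU(1.82) = max(0, 1.82) = 1.82
ReLU(1.21) = max(0, 1.21) = 1.21
result = [0.0, 1.74, 0.0, 0.0, 1.82, 1.21]

[0.0, 1.74, 0.0, 0.0, 1.82, 1.21]


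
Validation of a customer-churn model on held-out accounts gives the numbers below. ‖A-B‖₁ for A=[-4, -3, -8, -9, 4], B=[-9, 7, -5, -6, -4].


d = |-4+ 9| + |-3-7| + |-8+ 5| + |-9+ 6| + |4+ 4|
  = 5 + 10 + 3 + 3 + 8
  = 29

29


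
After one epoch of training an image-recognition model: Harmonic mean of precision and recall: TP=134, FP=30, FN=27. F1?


Precision = 134/164 = 0.8171
Recall = 134/161 = 0.8323
F1 = 2·P·R/(P+R) = 2·TP/(2·TP+FP+FN) = 268/(268+30+27) = 268/325 = 0.8246

0.8246


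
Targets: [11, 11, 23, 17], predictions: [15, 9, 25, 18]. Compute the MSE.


Squared errors: (11-15)²=16, (11-9)²=4, (23-25)²=4, (17-18)²=1
Sum = 25
MSE = 25/4 = 25/4

25/4


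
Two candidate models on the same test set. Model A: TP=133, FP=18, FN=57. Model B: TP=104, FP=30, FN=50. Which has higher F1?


Model A: P=133/151=0.8808, R=133/190=0.7, F1=2PR/(P+R)=2TP/(2TP+FP+FN)=266/341=0.7801
Model B: P=104/134=0.7761, R=104/154=0.6753, F1=2PR/(P+R)=2TP/(2TP+FP+FN)=208/288=0.7222
0.7801 > 0.7222 → Model A

Model A


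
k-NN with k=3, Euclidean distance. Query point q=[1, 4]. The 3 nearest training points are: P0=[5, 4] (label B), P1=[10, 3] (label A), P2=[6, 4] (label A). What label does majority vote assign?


d(q,P0) = 4.0  (label B)
d(q,P1) = 9.0554  (label A)
d(q,P2) = 5.0  (label A)
Votes: A=2, B=1
Majority → A

A


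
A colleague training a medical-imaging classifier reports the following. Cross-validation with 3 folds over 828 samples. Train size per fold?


Fold size = 828/3 = 276
Training per fold = 828 - 276 = 552

552


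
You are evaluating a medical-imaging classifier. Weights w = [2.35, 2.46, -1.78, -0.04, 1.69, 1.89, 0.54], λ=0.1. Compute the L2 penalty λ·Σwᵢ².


‖w‖₂² = (2.35)² + (2.46)² + (-1.78)² + (-0.04)² + (1.69)² + (1.89)² + (0.54)²
     = 5.5225 + 6.0516 + 3.1684 + 0.0016 + 2.8561 + 3.5721 + 0.2916
     = 21.4639
λ·‖w‖₂² = 0.1·21.4639 = 2.14639

2.14639


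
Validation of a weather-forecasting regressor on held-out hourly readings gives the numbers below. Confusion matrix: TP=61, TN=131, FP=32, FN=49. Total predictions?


Total = TP + TN + FP + FN
= 61 + 131 + 32 + 49
= 273
(Predicted positive: 93, predicted negative: 180)

273


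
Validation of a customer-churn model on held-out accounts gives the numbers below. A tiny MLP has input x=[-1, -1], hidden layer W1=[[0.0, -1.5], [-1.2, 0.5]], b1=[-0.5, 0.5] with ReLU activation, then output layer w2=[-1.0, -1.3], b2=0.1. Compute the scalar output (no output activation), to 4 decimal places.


z1[0] = (0.0)·(-1) + (-1.5)·(-1) - 0.5 = 1.0
z1[1] = (-1.2)·(-1) + (0.5)·(-1) + 0.5 = 1.2
h = ReLU(z1) = [1.0, 1.2]
output = (-1.0)·(1.0) + (-1.3)·(1.2) + 0.1 = -2.46

-2.46


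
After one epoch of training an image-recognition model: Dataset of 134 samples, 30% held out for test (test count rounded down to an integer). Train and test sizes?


Test = ⌊134·30/100⌋ = 40
Train = 134 - 40 = 94

Train: 94, Test: 40


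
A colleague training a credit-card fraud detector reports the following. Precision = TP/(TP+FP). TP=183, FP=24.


Precision = TP/(TP+FP)
= 183/(183+24)
= 183/207 = 88.41%

88.41%


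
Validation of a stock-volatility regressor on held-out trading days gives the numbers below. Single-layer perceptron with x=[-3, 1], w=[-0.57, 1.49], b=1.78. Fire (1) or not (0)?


z = (-3)·(-0.57) + (1)·(1.49) + 1.78
  = 4.98
step(z) = 1 (z≥0)

1


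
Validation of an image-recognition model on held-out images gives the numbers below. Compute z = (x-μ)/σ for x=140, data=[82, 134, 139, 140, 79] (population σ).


μ = 114.8, σ = 28.0956
z = (140 - 114.8)/28.0956 = 0.8969

0.8969


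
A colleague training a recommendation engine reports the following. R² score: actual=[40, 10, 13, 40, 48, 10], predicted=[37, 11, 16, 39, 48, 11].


ȳ = 26.8333
SS_res = Σ(y-ŷ)² = 21
SS_tot = Σ(y-ȳ)² = 1552.83
R² = 1 - SS_res/SS_tot = 1 - 0.0135 = 0.9865

0.9865


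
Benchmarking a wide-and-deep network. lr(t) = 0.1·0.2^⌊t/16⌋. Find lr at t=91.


n_drops = ⌊91/16⌋ = 5
lr = 0.1·0.2^5 = 0.1·0.00032 = 0.000032

0.000032


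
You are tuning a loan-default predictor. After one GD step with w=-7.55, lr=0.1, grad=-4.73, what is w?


w_new = w - α·∇
= -7.55 - 0.1·-4.73
= -7.55 + 0.473
= -7.077

-7.077


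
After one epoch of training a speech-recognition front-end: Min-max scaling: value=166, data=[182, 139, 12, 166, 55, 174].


min=12, max=182
(166-12)/(182-12) = 154/170 = 0.9059

0.9059


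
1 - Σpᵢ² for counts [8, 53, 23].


Probabilities: [8/84, 53/84, 23/84] ≈ [0.0952, 0.631, 0.2738]
Σpᵢ² = (64 + 2809 + 529)/84² = 3402/7056
Gini = 1 - Σpᵢ² = 1 - 3402/7056 = 0.5179

0.5179


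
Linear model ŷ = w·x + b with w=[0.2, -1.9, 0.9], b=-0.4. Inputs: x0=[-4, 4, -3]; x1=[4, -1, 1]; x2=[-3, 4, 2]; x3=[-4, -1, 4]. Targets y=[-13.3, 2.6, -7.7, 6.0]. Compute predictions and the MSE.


ŷ0 = (0.2)·(-4) + (-1.9)·(4) + (0.9)·(-3) - 0.4 = -11.5
ŷ1 = (0.2)·(4) + (-1.9)·(-1) + (0.9)·(1) - 0.4 = 3.2
ŷ2 = (0.2)·(-3) + (-1.9)·(4) + (0.9)·(2) - 0.4 = -6.8
ŷ3 = (0.2)·(-4) + (-1.9)·(-1) + (0.9)·(4) - 0.4 = 4.3
errors² = [3.24, 0.36, 0.81, 2.89]
MSE = 7.3000/4 = 1.825

1.825


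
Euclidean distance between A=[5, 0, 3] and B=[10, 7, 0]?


d = √((5-10)² + (0-7)² + (3-0)²)
  = √(25 + 49 + 9)
  = √83 = 9.1104

9.1104


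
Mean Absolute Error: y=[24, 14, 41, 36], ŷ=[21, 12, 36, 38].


Absolute errors: |24-21|=3, |14-12|=2, |41-36|=5, |36-38|=2
Sum = 12
MAE = 12/4 = 3

3


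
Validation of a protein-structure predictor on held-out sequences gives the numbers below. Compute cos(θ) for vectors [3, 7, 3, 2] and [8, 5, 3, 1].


A·B = 3·8 + 7·5 + 3·3 + 2·1 = 70
‖A‖ = √71 = 8.4261, ‖B‖ = √99 = 9.9499
cos = 70/(√71·√99) = 70/√7029 = 0.8349

0.8349


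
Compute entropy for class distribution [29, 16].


Probabilities: [29/45, 16/45] ≈ [0.6444, 0.3556]
H = -((29/45)·log₂(29/45) + (16/45)·log₂(16/45))
  = 0.9389 bits

0.9389 bits


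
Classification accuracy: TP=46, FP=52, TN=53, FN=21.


Accuracy = (TP+TN)/(TP+TN+FP+FN)
= (46+53)/(172)
= 99/172 = 57.56%

57.56%


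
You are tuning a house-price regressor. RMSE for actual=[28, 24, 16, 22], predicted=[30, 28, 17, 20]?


MSE = 25/4 = 6.25
RMSE = √(25/4) = 2.5

2.5


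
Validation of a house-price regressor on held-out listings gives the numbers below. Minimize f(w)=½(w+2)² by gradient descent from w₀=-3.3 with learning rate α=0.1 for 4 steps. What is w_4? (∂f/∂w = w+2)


step 1: grad = -3.3+2 = -1.3; w = -3.3 - 0.1·(-1.3) = -3.17
step 2: grad = -3.17+2 = -1.17; w = -3.17 - 0.1·(-1.17) = -3.053
step 3: grad = -3.053+2 = -1.053; w = -3.053 - 0.1·(-1.053) = -2.9477
step 4: grad = -2.9477+2 = -0.9477; w = -2.9477 - 0.1·(-0.9477) = -2.85293

-2.85293


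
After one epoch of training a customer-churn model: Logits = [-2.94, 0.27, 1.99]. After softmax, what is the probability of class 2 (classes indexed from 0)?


Exponentials: e^-2.94=0.0529, e^0.27=1.31, e^1.99=7.3155
Sum = 8.6784
Softmax = [0.0061, 0.1509, 0.843]
p[2] = 7.3155/8.6784 = 0.843

0.843


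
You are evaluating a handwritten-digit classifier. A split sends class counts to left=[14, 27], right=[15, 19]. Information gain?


Parent = [29, 46], H_parent = 0.9626
H_left = 0.9262 (n=41), H_right = 0.99 (n=34)
H_children = (41/75)·0.9262 + (34/75)·0.99 = 0.9551
IG = 0.9626 - 0.9551 = 0.0075

0.0075


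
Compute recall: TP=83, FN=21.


Recall = TP/(TP+FN)
= 83/(83+21)
= 83/104 = 79.81%

79.81%


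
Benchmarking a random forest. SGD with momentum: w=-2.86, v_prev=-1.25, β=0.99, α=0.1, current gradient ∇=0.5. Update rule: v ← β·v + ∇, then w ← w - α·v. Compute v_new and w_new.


v_new = 0.99·-1.25 + 0.5 = -1.2375 + 0.5 = -0.7375
w_new = -2.86 - 0.1·-0.7375 = -2.86 + 0.07375 = -2.78625

v_new=-0.7375, w_new=-2.78625


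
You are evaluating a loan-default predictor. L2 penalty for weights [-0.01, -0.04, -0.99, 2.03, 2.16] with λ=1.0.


‖w‖₂² = (-0.01)² + (-0.04)² + (-0.99)² + (2.03)² + (2.16)²
     = 0.0001 + 0.0016 + 0.9801 + 4.1209 + 4.6656
     = 9.7683
λ·‖w‖₂² = 1.0·9.7683 = 9.7683

9.7683


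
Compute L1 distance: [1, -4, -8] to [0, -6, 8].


d = |1-0| + |-4+ 6| + |-8-8|
  = 1 + 2 + 16
  = 19

19


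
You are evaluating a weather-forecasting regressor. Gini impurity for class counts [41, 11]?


Probabilities: [41/52, 11/52] ≈ [0.7885, 0.2115]
Σpᵢ² = (1681 + 121)/52² = 1802/2704
Gini = 1 - Σpᵢ² = 1 - 1802/2704 = 0.3336

0.3336


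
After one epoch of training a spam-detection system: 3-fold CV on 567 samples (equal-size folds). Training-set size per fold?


Fold size = 567/3 = 189
Training per fold = 567 - 189 = 378

378


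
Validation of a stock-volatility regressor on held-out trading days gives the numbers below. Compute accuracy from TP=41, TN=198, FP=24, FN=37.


Accuracy = (TP+TN)/(TP+TN+FP+FN)
= (41+198)/(300)
= 239/300 = 79.67%

79.67%


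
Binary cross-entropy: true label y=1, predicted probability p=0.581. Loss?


BCE = -[y·ln(p) + (1-y)·ln(1-p)]
= -1·ln(0.581) - 0
= -ln(0.581) = 0.543

0.543


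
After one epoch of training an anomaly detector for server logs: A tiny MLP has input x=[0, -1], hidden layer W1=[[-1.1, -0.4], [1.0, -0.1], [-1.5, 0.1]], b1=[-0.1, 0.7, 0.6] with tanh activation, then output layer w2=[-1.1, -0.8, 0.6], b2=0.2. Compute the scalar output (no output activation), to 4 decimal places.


z1[0] = (-1.1)·(0) + (-0.4)·(-1) - 0.1 = 0.3
z1[1] = (1.0)·(0) + (-0.1)·(-1) + 0.7 = 0.8
z1[2] = (-1.5)·(0) + (0.1)·(-1) + 0.6 = 0.5
h = tanh(z1) = [0.2913, 0.664, 0.4621]
output = (-1.1)·(0.2913) + (-0.8)·(0.664) + (0.6)·(0.4621) + 0.2 = -0.3744

-0.3744


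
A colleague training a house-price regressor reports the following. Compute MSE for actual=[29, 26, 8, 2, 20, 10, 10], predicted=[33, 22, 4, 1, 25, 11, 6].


Squared errors: (29-33)²=16, (26-22)²=16, (8-4)²=16, (2-1)²=1, (20-25)²=25, (10-11)²=1, (10-6)²=16
Sum = 91
MSE = 91/7 = 13

13


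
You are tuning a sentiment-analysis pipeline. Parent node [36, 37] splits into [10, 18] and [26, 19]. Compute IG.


Parent = [36, 37], H_parent = 0.9999
H_left = 0.9403 (n=28), H_right = 0.9825 (n=45)
H_children = (28/73)·0.9403 + (45/73)·0.9825 = 0.9663
IG = 0.9999 - 0.9663 = 0.0336

0.0336


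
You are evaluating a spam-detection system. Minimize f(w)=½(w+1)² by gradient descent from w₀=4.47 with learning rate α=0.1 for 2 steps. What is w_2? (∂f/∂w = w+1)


step 1: grad = 4.47+1 = 5.47; w = 4.47 - 0.1·(5.47) = 3.923
step 2: grad = 3.923+1 = 4.923; w = 3.923 - 0.1·(4.923) = 3.4307

3.4307


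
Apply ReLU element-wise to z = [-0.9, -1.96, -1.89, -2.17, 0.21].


ReLU(-0.9) = max(0, -0.9) = 0.0
ReLU(-1.96) = max(0, -1.96) = 0.0
ReLU(-1.89) = max(0, -1.89) = 0.0
ReLU(-2.17) = max(0, -2.17) = 0.0
ReLU(0.21) = max(0, 0.21) = 0.21
result = [0.0, 0.0, 0.0, 0.0, 0.21]

[0.0, 0.0, 0.0, 0.0, 0.21]


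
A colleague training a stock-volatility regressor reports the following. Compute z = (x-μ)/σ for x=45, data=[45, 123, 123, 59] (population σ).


μ = 87.5, σ = 35.8434
z = (45 - 87.5)/35.8434 = -1.1857

-1.1857


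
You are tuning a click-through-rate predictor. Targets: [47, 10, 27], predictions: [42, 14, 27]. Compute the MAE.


Absolute errors: |47-42|=5, |10-14|=4, |27-27|=0
Sum = 9
MAE = 9/3 = 3

3


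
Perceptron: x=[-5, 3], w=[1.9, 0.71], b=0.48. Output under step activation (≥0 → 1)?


z = (-5)·(1.9) + (3)·(0.71) + 0.48
  = -6.89
step(z) = 0 (z<0)

0


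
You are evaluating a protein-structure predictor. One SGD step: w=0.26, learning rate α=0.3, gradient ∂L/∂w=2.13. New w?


w_new = w - α·∇
= 0.26 - 0.3·2.13
= 0.26 - 0.639
= -0.379

-0.379


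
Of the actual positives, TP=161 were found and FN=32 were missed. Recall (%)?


Recall = TP/(TP+FN)
= 161/(161+32)
= 161/193 = 83.42%

83.42%


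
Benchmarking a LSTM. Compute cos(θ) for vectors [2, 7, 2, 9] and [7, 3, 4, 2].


A·B = 2·7 + 7·3 + 2·4 + 9·2 = 61
‖A‖ = √138 = 11.7473, ‖B‖ = √78 = 8.8318
cos = 61/(√138·√78) = 61/√10764 = 0.588

0.588


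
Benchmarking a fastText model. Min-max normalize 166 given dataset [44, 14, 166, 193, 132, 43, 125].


min=14, max=193
(166-14)/(193-14) = 152/179 = 0.8492

0.8492


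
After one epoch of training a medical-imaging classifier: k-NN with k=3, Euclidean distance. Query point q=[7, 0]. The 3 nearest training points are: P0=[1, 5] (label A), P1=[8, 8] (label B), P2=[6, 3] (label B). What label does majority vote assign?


d(q,P0) = 7.8102  (label A)
d(q,P1) = 8.0623  (label B)
d(q,P2) = 3.1623  (label B)
Votes: A=1, B=2
Majority → B

B


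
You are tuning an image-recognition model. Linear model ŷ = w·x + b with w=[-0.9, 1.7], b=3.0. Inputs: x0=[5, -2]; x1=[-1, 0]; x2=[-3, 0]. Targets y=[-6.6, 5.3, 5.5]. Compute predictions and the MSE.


ŷ0 = (-0.9)·(5) + (1.7)·(-2) + 3.0 = -4.9
ŷ1 = (-0.9)·(-1) + (1.7)·(0) + 3.0 = 3.9
ŷ2 = (-0.9)·(-3) + (1.7)·(0) + 3.0 = 5.7
errors² = [2.89, 1.96, 0.04]
MSE = 4.8900/3 = 1.63

1.63


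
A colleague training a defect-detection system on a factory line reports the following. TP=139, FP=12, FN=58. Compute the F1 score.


Precision = 139/151 = 0.9205
Recall = 139/197 = 0.7056
F1 = 2·P·R/(P+R) = 2·TP/(2·TP+FP+FN) = 278/(278+12+58) = 278/348 = 0.7989

0.7989


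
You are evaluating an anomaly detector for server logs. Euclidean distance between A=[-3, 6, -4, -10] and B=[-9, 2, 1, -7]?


d = √((-3+ 9)² + (6-2)² + (-4-1)² + (-10+ 7)²)
  = √(36 + 16 + 25 + 9)
  = √86 = 9.2736

9.2736


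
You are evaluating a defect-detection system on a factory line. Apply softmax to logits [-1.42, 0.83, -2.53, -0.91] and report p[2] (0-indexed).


Exponentials: e^-1.42=0.2417, e^0.83=2.2933, e^-2.53=0.0797, e^-0.91=0.4025
Sum = 3.0172
Softmax = [0.0801, 0.7601, 0.0264, 0.1334]
p[2] = 0.0797/3.0172 = 0.0264

0.0264


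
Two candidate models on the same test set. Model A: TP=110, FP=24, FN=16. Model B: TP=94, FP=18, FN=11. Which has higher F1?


Model A: P=110/134=0.8209, R=110/126=0.873, F1=2PR/(P+R)=2TP/(2TP+FP+FN)=220/260=0.8462
Model B: P=94/112=0.8393, R=94/105=0.8952, F1=2PR/(P+R)=2TP/(2TP+FP+FN)=188/217=0.8664
0.8462 < 0.8664 → Model B

Model B


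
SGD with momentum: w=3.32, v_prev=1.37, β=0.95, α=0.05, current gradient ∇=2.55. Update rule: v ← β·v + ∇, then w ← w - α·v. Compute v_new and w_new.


v_new = 0.95·1.37 + 2.55 = 1.3015 + 2.55 = 3.8515
w_new = 3.32 - 0.05·3.8515 = 3.32 - 0.192575 = 3.127425

v_new=3.8515, w_new=3.127425


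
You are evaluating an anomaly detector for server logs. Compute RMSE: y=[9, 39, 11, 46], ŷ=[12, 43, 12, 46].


MSE = 26/4 = 6.5
RMSE = √(26/4) = 2.5495

2.5495


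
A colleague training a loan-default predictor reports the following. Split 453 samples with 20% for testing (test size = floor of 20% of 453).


Test = ⌊453·20/100⌋ = 90
Train = 453 - 90 = 363

Train: 363, Test: 90


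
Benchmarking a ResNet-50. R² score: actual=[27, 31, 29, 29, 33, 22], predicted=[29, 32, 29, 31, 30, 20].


ȳ = 28.5
SS_res = Σ(y-ŷ)² = 22
SS_tot = Σ(y-ȳ)² = 71.5
R² = 1 - SS_res/SS_tot = 1 - 0.3077 = 0.6923

0.6923


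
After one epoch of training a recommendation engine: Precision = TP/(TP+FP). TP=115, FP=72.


Precision = TP/(TP+FP)
= 115/(115+72)
= 115/187 = 61.5%

61.5%


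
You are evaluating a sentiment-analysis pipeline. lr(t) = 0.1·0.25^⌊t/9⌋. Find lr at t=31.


n_drops = ⌊31/9⌋ = 3
lr = 0.1·0.25^3 = 0.1·0.015625 = 0.0015625

0.0015625


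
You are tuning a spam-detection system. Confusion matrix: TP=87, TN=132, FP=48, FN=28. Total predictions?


Total = TP + TN + FP + FN
= 87 + 132 + 48 + 28
= 295
(Predicted positive: 135, predicted negative: 160)

295


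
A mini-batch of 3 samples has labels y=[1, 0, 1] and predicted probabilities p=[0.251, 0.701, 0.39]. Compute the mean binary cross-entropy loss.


L[0] = -ln(0.251) = 1.3823
L[1] = -ln(1-0.701) = -ln(0.299) = 1.2073
L[2] = -ln(0.39) = 0.9416
mean = (1.3823 + 1.2073 + 0.9416)/3 = 1.1771

1.1771


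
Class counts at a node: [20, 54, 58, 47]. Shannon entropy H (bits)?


Probabilities: [20/179, 54/179, 58/179, 47/179] ≈ [0.1117, 0.3017, 0.324, 0.2626]
H = -((20/179)·log₂(20/179) + (54/179)·log₂(54/179) + (58/179)·log₂(58/179) + (47/179)·log₂(47/179))
  = 1.9082 bits

1.9082 bits


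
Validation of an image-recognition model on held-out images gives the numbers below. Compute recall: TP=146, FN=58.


Recall = TP/(TP+FN)
= 146/(146+58)
= 146/204 = 71.57%

71.57%


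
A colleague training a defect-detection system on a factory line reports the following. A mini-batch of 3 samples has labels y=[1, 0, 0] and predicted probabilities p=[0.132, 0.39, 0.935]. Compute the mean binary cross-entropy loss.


L[0] = -ln(0.132) = 2.025
L[1] = -ln(1-0.39) = -ln(0.61) = 0.4943
L[2] = -ln(1-0.935) = -ln(0.065) = 2.7334
mean = (2.025 + 0.4943 + 2.7334)/3 = 1.7509

1.7509


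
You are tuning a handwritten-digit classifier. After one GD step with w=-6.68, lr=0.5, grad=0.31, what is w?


w_new = w - α·∇
= -6.68 - 0.5·0.31
= -6.68 - 0.155
= -6.835

-6.835


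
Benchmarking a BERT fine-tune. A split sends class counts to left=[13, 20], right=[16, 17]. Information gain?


Parent = [29, 37], H_parent = 0.9894
H_left = 0.9673 (n=33), H_right = 0.9993 (n=33)
H_children = (33/66)·0.9673 + (33/66)·0.9993 = 0.9833
IG = 0.9894 - 0.9833 = 0.0061

0.0061


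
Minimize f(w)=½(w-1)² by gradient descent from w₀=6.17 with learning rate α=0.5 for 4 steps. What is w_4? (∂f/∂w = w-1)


step 1: grad = 6.17-1 = 5.17; w = 6.17 - 0.5·(5.17) = 3.585
step 2: grad = 3.585-1 = 2.585; w = 3.585 - 0.5·(2.585) = 2.2925
step 3: grad = 2.2925-1 = 1.2925; w = 2.2925 - 0.5·(1.2925) = 1.64625
step 4: grad = 1.64625-1 = 0.64625; w = 1.64625 - 0.5·(0.64625) = 1.323125

1.323125


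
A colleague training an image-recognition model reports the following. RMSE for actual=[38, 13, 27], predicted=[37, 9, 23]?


MSE = 33/3 = 11
RMSE = √(33/3) = 3.3166

3.3166


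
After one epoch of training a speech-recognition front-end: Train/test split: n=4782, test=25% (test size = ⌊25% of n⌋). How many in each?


Test = ⌊4782·25/100⌋ = 1195
Train = 4782 - 1195 = 3587

Train: 3587, Test: 1195


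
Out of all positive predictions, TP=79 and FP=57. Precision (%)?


Precision = TP/(TP+FP)
= 79/(79+57)
= 79/136 = 58.09%

58.09%


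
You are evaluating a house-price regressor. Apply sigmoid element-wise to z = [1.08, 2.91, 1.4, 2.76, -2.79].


σ(1.08) = 1/(1+e^-1.08) = 0.7465
σ(2.91) = 1/(1+e^-2.91) = 0.9483
σ(1.4) = 1/(1+e^-1.4) = 0.8022
σ(2.76) = 1/(1+e^-2.76) = 0.9405
σ(-2.79) = 1/(1+e^2.79) = 0.0579
result = [0.7465, 0.9483, 0.8022, 0.9405, 0.0579]

[0.7465, 0.9483, 0.8022, 0.9405, 0.0579]


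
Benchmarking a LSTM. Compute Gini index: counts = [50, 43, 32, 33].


Probabilities: [50/158, 43/158, 32/158, 33/158] ≈ [0.3165, 0.2722, 0.2025, 0.2089]
Σpᵢ² = (2500 + 1849 + 1024 + 1089)/158² = 6462/24964
Gini = 1 - Σpᵢ² = 1 - 6462/24964 = 0.7411

0.7411


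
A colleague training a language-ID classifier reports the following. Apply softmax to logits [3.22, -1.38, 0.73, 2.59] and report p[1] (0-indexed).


Exponentials: e^3.22=25.0281, e^-1.38=0.2516, e^0.73=2.0751, e^2.59=13.3298
Sum = 40.6846
Softmax = [0.6152, 0.0062, 0.051, 0.3276]
p[1] = 0.2516/40.6846 = 0.0062

0.0062


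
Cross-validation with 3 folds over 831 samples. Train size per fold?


Fold size = 831/3 = 277
Training per fold = 831 - 277 = 554

554


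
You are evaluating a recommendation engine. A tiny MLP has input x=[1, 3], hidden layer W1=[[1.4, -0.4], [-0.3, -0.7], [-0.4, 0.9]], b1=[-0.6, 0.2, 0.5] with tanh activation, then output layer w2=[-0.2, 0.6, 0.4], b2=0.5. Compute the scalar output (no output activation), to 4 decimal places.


z1[0] = (1.4)·(1) + (-0.4)·(3) - 0.6 = -0.4
z1[1] = (-0.3)·(1) + (-0.7)·(3) + 0.2 = -2.2
z1[2] = (-0.4)·(1) + (0.9)·(3) + 0.5 = 2.8
h = tanh(z1) = [-0.3799, -0.9757, 0.9926]
output = (-0.2)·(-0.3799) + (0.6)·(-0.9757) + (0.4)·(0.9926) + 0.5 = 0.3876

0.3876


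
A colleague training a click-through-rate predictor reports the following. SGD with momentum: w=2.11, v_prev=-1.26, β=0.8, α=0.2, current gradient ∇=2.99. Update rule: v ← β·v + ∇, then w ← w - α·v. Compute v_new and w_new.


v_new = 0.8·-1.26 + 2.99 = -1.008 + 2.99 = 1.982
w_new = 2.11 - 0.2·1.982 = 2.11 - 0.3964 = 1.7136

v_new=1.982, w_new=1.7136


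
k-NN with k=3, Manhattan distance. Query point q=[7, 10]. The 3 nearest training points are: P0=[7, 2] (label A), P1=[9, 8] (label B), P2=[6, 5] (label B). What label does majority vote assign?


d(q,P0) = 8  (label A)
d(q,P1) = 4  (label B)
d(q,P2) = 6  (label B)
Votes: A=1, B=2
Majority → B

B


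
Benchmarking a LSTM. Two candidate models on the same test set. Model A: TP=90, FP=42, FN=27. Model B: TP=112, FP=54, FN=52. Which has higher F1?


Model A: P=90/132=0.6818, R=90/117=0.7692, F1=2PR/(P+R)=2TP/(2TP+FP+FN)=180/249=0.7229
Model B: P=112/166=0.6747, R=112/164=0.6829, F1=2PR/(P+R)=2TP/(2TP+FP+FN)=224/330=0.6788
0.7229 > 0.6788 → Model A

Model A


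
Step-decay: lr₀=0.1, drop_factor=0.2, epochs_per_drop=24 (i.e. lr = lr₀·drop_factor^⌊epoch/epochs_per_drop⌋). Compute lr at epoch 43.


n_drops = ⌊43/24⌋ = 1
lr = 0.1·0.2^1 = 0.1·0.2 = 0.02

0.02


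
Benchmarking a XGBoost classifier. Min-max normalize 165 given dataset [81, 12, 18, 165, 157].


min=12, max=165
(165-12)/(165-12) = 153/153 = 1.0

1.0


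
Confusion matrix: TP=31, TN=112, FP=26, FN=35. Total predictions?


Total = TP + TN + FP + FN
= 31 + 112 + 26 + 35
= 204
(Predicted positive: 57, predicted negative: 147)

204


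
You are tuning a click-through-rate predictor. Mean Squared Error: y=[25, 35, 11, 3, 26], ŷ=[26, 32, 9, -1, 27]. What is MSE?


Squared errors: (25-26)²=1, (35-32)²=9, (11-9)²=4, (3+ 1)²=16, (26-27)²=1
Sum = 31
MSE = 31/5 = 31/5

31/5


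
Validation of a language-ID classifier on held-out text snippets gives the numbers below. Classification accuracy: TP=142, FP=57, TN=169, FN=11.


Accuracy = (TP+TN)/(TP+TN+FP+FN)
= (142+169)/(379)
= 311/379 = 82.06%

82.06%


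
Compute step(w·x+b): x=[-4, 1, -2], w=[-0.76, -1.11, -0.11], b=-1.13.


z = (-4)·(-0.76) + (1)·(-1.11) + (-2)·(-0.11) - 1.13
  = 1.02
step(z) = 1 (z≥0)

1


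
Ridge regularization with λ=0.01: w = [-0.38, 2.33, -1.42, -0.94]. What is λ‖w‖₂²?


‖w‖₂² = (-0.38)² + (2.33)² + (-1.42)² + (-0.94)²
     = 0.1444 + 5.4289 + 2.0164 + 0.8836
     = 8.4733
λ·‖w‖₂² = 0.01·8.4733 = 0.084733

0.084733


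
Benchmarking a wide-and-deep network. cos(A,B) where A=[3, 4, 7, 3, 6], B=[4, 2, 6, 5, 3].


A·B = 3·4 + 4·2 + 7·6 + 3·5 + 6·3 = 95
‖A‖ = √119 = 10.9087, ‖B‖ = √90 = 9.4868
cos = 95/(√119·√90) = 95/√10710 = 0.918

0.918


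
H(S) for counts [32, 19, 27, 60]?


Probabilities: [32/138, 19/138, 27/138, 60/138] ≈ [0.2319, 0.1377, 0.1957, 0.4348]
H = -((32/138)·log₂(32/138) + (19/138)·log₂(19/138) + (27/138)·log₂(27/138) + (60/138)·log₂(60/138))
  = 1.8657 bits

1.8657 bits


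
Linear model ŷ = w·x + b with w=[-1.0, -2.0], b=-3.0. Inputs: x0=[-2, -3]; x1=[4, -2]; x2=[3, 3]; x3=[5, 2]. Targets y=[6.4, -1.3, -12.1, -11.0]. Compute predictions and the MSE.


ŷ0 = (-1.0)·(-2) + (-2.0)·(-3) - 3.0 = 5.0
ŷ1 = (-1.0)·(4) + (-2.0)·(-2) - 3.0 = -3.0
ŷ2 = (-1.0)·(3) + (-2.0)·(3) - 3.0 = -12.0
ŷ3 = (-1.0)·(5) + (-2.0)·(2) - 3.0 = -12.0
errors² = [1.96, 2.89, 0.01, 1.0]
MSE = 5.8600/4 = 1.465

1.465


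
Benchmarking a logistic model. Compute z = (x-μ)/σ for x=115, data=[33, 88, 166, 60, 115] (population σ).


μ = 92.4, σ = 45.8807
z = (115 - 92.4)/45.8807 = 0.4926

0.4926


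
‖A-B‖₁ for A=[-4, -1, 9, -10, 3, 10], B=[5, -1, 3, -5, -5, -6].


d = |-4-5| + |-1+ 1| + |9-3| + |-10+ 5| + |3+ 5| + |10+ 6|
  = 9 + 0 + 6 + 5 + 8 + 16
  = 44

44


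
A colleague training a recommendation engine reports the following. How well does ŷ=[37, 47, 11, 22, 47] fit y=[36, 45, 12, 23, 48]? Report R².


ȳ = 32.8
SS_res = Σ(y-ŷ)² = 8
SS_tot = Σ(y-ȳ)² = 918.8
R² = 1 - SS_res/SS_tot = 1 - 0.0087 = 0.9913

0.9913


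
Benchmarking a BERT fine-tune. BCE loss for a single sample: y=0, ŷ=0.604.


BCE = -[y·ln(p) + (1-y)·ln(1-p)]
= -0 - 1·ln(1-0.604)
= -ln(0.396) = 0.9263

0.9263


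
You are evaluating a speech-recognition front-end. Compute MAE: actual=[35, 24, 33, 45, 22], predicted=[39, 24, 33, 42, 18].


Absolute errors: |35-39|=4, |24-24|=0, |33-33|=0, |45-42|=3, |22-18|=4
Sum = 11
MAE = 11/5 = 11/5

11/5


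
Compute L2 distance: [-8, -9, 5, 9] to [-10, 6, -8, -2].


d = √((-8+ 10)² + (-9-6)² + (5+ 8)² + (9+ 2)²)
  = √(4 + 225 + 169 + 121)
  = √519 = 22.7816

22.7816


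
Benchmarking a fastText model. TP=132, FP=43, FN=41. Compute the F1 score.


Precision = 132/175 = 0.7543
Recall = 132/173 = 0.763
F1 = 2·P·R/(P+R) = 2·TP/(2·TP+FP+FN) = 264/(264+43+41) = 264/348 = 0.7586

0.7586


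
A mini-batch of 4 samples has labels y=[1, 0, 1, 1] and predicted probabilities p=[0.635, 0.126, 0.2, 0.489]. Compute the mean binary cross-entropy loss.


L[0] = -ln(0.635) = 0.4541
L[1] = -ln(1-0.126) = -ln(0.874) = 0.1347
L[2] = -ln(0.2) = 1.6094
L[3] = -ln(0.489) = 0.7154
mean = (0.4541 + 0.1347 + 1.6094 + 0.7154)/4 = 0.7284

0.7284


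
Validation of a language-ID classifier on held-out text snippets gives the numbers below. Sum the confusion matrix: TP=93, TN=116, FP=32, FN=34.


Total = TP + TN + FP + FN
= 93 + 116 + 32 + 34
= 275
(Predicted positive: 125, predicted negative: 150)

275


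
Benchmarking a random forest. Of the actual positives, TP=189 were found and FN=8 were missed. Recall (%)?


Recall = TP/(TP+FN)
= 189/(189+8)
= 189/197 = 95.94%

95.94%


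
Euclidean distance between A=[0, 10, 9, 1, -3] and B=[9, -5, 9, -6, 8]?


d = √((0-9)² + (10+ 5)² + (9-9)² + (1+ 6)² + (-3-8)²)
  = √(81 + 225 + 0 + 49 + 121)
  = √476 = 21.8174

21.8174


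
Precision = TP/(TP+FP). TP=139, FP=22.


Precision = TP/(TP+FP)
= 139/(139+22)
= 139/161 = 86.34%

86.34%


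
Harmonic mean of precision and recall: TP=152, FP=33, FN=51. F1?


Precision = 152/185 = 0.8216
Recall = 152/203 = 0.7488
F1 = 2·P·R/(P+R) = 2·TP/(2·TP+FP+FN) = 304/(304+33+51) = 304/388 = 0.7835

0.7835


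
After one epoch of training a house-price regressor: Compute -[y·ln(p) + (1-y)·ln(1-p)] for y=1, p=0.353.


BCE = -[y·ln(p) + (1-y)·ln(1-p)]
= -1·ln(0.353) - 0
= -ln(0.353) = 1.0413

1.0413


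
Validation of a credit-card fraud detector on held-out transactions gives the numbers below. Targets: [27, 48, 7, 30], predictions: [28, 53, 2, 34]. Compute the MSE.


Squared errors: (27-28)²=1, (48-53)²=25, (7-2)²=25, (30-34)²=16
Sum = 67
MSE = 67/4 = 67/4

67/4


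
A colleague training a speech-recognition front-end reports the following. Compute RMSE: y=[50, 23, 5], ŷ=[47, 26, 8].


MSE = 27/3 = 9
RMSE = √(27/3) = 3.0

3.0


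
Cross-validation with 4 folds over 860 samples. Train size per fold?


Fold size = 860/4 = 215
Training per fold = 860 - 215 = 645

645


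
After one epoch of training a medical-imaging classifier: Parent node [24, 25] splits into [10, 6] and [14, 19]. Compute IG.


Parent = [24, 25], H_parent = 0.9997
H_left = 0.9544 (n=16), H_right = 0.9834 (n=33)
H_children = (16/49)·0.9544 + (33/49)·0.9834 = 0.9739
IG = 0.9997 - 0.9739 = 0.0258

0.0258


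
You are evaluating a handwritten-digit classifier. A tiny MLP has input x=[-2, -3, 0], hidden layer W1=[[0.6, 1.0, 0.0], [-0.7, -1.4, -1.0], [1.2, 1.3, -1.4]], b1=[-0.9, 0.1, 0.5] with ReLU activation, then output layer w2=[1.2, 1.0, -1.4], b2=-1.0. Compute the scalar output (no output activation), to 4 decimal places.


z1[0] = (0.6)·(-2) + (1.0)·(-3) + (0.0)·(0) - 0.9 = -5.1
z1[1] = (-0.7)·(-2) + (-1.4)·(-3) + (-1.0)·(0) + 0.1 = 5.7
z1[2] = (1.2)·(-2) + (1.3)·(-3) + (-1.4)·(0) + 0.5 = -5.8
h = ReLU(z1) = [0.0, 5.7, 0.0]
output = (1.2)·(0.0) + (1.0)·(5.7) + (-1.4)·(0.0) - 1.0 = 4.7

4.7


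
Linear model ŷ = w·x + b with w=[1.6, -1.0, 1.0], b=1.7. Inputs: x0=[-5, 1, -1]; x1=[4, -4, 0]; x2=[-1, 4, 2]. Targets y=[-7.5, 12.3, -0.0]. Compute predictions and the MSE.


ŷ0 = (1.6)·(-5) + (-1.0)·(1) + (1.0)·(-1) + 1.7 = -8.3
ŷ1 = (1.6)·(4) + (-1.0)·(-4) + (1.0)·(0) + 1.7 = 12.1
ŷ2 = (1.6)·(-1) + (-1.0)·(4) + (1.0)·(2) + 1.7 = -1.9
errors² = [0.64, 0.04, 3.61]
MSE = 4.2900/3 = 1.43

1.43


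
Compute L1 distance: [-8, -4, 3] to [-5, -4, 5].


d = |-8+ 5| + |-4+ 4| + |3-5|
  = 3 + 0 + 2
  = 5

5


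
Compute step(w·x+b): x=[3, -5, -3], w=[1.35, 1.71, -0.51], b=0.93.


z = (3)·(1.35) + (-5)·(1.71) + (-3)·(-0.51) + 0.93
  = -2.04
step(z) = 0 (z<0)

0


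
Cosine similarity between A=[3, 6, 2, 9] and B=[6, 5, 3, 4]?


A·B = 3·6 + 6·5 + 2·3 + 9·4 = 90
‖A‖ = √130 = 11.4018, ‖B‖ = √86 = 9.2736
cos = 90/(√130·√86) = 90/√11180 = 0.8512

0.8512


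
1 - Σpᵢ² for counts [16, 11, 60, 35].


Probabilities: [16/122, 11/122, 60/122, 35/122] ≈ [0.1311, 0.0902, 0.4918, 0.2869]
Σpᵢ² = (256 + 121 + 3600 + 1225)/122² = 5202/14884
Gini = 1 - Σpᵢ² = 1 - 5202/14884 = 0.6505

0.6505


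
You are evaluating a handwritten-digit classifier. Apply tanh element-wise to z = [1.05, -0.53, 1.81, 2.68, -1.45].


tanh(1.05) = 0.7818
tanh(-0.53) = -0.4854
tanh(1.81) = 0.9478
tanh(2.68) = 0.9906
tanh(-1.45) = -0.8957
result = [0.7818, -0.4854, 0.9478, 0.9906, -0.8957]

[0.7818, -0.4854, 0.9478, 0.9906, -0.8957]


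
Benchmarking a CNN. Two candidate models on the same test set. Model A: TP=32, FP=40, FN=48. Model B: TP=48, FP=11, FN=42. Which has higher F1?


Model A: P=32/72=0.4444, R=32/80=0.4, F1=2PR/(P+R)=2TP/(2TP+FP+FN)=64/152=0.4211
Model B: P=48/59=0.8136, R=48/90=0.5333, F1=2PR/(P+R)=2TP/(2TP+FP+FN)=96/149=0.6443
0.4211 < 0.6443 → Model B

Model B


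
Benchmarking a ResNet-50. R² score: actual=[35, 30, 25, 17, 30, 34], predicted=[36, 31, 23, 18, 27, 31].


ȳ = 28.5
SS_res = Σ(y-ŷ)² = 25
SS_tot = Σ(y-ȳ)² = 221.5
R² = 1 - SS_res/SS_tot = 1 - 0.1129 = 0.8871

0.8871


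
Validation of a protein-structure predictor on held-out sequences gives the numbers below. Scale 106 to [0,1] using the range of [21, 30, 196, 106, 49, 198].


min=21, max=198
(106-21)/(198-21) = 85/177 = 0.4802

0.4802


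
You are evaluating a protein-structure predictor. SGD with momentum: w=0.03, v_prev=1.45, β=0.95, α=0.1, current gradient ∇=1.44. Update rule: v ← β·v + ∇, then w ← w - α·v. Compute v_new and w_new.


v_new = 0.95·1.45 + 1.44 = 1.3775 + 1.44 = 2.8175
w_new = 0.03 - 0.1·2.8175 = 0.03 - 0.28175 = -0.25175

v_new=2.8175, w_new=-0.25175


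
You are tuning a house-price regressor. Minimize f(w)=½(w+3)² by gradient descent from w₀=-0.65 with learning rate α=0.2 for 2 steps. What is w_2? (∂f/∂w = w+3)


step 1: grad = -0.65+3 = 2.35; w = -0.65 - 0.2·(2.35) = -1.12
step 2: grad = -1.12+3 = 1.88; w = -1.12 - 0.2·(1.88) = -1.496

-1.496


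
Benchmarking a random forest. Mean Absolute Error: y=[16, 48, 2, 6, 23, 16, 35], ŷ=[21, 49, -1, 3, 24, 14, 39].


Absolute errors: |16-21|=5, |48-49|=1, |2+ 1|=3, |6-3|=3, |23-24|=1, |16-14|=2, |35-39|=4
Sum = 19
MAE = 19/7 = 19/7

19/7


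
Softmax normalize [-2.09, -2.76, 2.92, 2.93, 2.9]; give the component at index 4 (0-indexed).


Exponentials: e^-2.09=0.1237, e^-2.76=0.0633, e^2.92=18.5413, e^2.93=18.7276, e^2.9=18.1741
Sum = 55.63
Softmax = [0.0022, 0.0011, 0.3333, 0.3366, 0.3267]
p[4] = 18.1741/55.63 = 0.3267

0.3267


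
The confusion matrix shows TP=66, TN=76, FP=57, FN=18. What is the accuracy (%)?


Accuracy = (TP+TN)/(TP+TN+FP+FN)
= (66+76)/(217)
= 142/217 = 65.44%

65.44%


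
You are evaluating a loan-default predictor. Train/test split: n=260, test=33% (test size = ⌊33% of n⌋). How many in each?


Test = ⌊260·33/100⌋ = 85
Train = 260 - 85 = 175

Train: 175, Test: 85


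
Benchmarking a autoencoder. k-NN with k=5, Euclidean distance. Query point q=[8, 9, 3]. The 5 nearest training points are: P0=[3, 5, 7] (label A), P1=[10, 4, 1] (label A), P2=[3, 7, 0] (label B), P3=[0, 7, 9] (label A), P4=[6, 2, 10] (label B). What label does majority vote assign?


d(q,P0) = 7.5498  (label A)
d(q,P1) = 5.7446  (label A)
d(q,P2) = 6.1644  (label B)
d(q,P3) = 10.198  (label A)
d(q,P4) = 10.0995  (label B)
Votes: A=3, B=2
Majority → A

A


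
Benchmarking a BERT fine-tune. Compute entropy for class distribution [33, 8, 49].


Probabilities: [33/90, 8/90, 49/90] ≈ [0.3667, 0.0889, 0.5444]
H = -((33/90)·log₂(33/90) + (8/90)·log₂(8/90) + (49/90)·log₂(49/90))
  = 1.3187 bits

1.3187 bits


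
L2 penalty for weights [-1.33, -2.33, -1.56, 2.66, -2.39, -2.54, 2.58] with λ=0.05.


‖w‖₂² = (-1.33)² + (-2.33)² + (-1.56)² + (2.66)² + (-2.39)² + (-2.54)² + (2.58)²
     = 1.7689 + 5.4289 + 2.4336 + 7.0756 + 5.7121 + 6.4516 + 6.6564
     = 35.5271
λ·‖w‖₂² = 0.05·35.5271 = 1.776355

1.776355


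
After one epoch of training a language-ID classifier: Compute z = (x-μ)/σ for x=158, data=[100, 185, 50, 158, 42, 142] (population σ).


μ = 112.8333, σ = 53.5861
z = (158 - 112.8333)/53.5861 = 0.8429

0.8429


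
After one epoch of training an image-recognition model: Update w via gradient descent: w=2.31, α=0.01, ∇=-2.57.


w_new = w - α·∇
= 2.31 - 0.01·-2.57
= 2.31 + 0.0257
= 2.3357

2.3357


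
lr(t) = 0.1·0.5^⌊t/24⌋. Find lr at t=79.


n_drops = ⌊79/24⌋ = 3
lr = 0.1·0.5^3 = 0.1·0.125 = 0.0125

0.0125


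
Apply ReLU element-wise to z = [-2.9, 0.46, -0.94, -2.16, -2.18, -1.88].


ReLU(-2.9) = max(0, -2.9) = 0.0
ReLU(0.46) = max(0, 0.46) = 0.46
ReLU(-0.94) = max(0, -0.94) = 0.0
ReLU(-2.16) = max(0, -2.16) = 0.0
ReLU(-2.18) = max(0, -2.18) = 0.0
ReLU(-1.88) = max(0, -1.88) = 0.0
result = [0.0, 0.46, 0.0, 0.0, 0.0, 0.0]

[0.0, 0.46, 0.0, 0.0, 0.0, 0.0]
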